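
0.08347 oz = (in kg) 0.002366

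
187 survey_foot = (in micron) 5.7e+07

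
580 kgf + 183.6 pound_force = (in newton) 6505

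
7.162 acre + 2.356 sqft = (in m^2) 2.898e+04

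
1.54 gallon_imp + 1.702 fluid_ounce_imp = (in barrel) 0.04434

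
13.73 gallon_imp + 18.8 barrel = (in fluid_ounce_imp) 1.074e+05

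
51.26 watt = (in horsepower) 0.06874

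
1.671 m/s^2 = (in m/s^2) 1.671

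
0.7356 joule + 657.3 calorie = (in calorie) 657.5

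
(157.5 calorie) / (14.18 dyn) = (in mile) 2888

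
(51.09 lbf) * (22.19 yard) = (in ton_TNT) 1.102e-06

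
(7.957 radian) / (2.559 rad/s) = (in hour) 0.0008637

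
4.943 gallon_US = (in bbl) 0.1177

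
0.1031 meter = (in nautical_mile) 5.567e-05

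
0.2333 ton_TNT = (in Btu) 9.252e+05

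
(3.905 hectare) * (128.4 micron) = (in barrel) 31.54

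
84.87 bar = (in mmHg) 6.366e+04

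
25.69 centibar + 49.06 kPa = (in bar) 0.7475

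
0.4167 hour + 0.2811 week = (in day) 1.985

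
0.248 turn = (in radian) 1.558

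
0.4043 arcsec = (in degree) 0.0001123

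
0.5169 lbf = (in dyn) 2.299e+05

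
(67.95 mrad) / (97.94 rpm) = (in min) 0.0001104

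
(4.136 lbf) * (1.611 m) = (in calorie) 7.084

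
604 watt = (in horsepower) 0.81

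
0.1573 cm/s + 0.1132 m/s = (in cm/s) 11.48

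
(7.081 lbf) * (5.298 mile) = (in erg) 2.686e+12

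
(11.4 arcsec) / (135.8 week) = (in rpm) 6.426e-12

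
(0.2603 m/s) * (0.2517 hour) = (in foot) 773.8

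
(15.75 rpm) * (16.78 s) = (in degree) 1586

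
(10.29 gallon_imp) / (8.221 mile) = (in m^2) 3.536e-06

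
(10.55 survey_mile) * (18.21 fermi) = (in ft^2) 3.328e-09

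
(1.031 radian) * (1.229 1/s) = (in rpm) 12.1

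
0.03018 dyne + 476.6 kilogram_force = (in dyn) 4.674e+08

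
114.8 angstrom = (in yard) 1.255e-08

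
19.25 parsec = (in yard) 6.496e+17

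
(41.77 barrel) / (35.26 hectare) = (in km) 1.883e-08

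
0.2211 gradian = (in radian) 0.003473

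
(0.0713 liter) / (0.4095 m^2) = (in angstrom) 1.741e+06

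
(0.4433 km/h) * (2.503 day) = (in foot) 8.737e+04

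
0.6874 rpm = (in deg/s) 4.124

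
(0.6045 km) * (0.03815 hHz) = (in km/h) 8302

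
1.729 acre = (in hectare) 0.6997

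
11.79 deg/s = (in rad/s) 0.2058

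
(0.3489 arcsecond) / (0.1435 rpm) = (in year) 3.569e-12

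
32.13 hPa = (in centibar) 3.213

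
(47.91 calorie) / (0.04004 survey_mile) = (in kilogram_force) 0.3172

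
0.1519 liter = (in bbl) 0.0009554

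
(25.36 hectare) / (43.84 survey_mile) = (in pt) 1.019e+04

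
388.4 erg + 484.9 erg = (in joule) 8.733e-05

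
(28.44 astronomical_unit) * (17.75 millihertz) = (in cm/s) 7.552e+12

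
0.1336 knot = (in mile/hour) 0.1537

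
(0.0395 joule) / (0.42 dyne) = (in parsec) 3.048e-13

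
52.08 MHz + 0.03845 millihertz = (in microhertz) 5.208e+13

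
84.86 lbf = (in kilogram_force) 38.49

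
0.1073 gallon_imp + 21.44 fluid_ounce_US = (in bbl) 0.007056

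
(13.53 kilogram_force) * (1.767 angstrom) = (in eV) 1.463e+11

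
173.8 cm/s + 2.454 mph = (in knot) 5.511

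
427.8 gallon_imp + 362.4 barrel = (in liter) 5.956e+04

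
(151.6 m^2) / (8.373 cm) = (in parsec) 5.868e-14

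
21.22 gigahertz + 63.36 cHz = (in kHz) 2.122e+07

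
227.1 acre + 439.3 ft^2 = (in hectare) 91.91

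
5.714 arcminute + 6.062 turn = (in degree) 2182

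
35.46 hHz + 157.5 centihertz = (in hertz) 3548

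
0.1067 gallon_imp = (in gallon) 0.1281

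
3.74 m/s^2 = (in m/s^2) 3.74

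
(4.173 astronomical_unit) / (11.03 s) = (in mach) 1.662e+08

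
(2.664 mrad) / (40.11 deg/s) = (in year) 1.207e-10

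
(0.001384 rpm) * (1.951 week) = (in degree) 9798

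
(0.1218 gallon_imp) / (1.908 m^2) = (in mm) 0.2902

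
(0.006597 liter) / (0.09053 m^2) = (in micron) 72.87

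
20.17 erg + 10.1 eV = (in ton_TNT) 4.821e-16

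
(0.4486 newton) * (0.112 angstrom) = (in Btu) 4.762e-15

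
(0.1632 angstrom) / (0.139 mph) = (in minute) 4.377e-12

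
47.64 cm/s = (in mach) 0.001399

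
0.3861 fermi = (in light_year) 4.081e-32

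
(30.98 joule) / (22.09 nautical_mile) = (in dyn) 75.73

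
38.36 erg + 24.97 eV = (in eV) 2.394e+13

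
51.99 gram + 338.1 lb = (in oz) 5411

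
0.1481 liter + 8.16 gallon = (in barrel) 0.1952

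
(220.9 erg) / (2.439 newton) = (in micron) 9.057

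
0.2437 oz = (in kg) 0.006909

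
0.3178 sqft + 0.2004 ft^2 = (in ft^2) 0.5182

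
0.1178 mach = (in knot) 77.97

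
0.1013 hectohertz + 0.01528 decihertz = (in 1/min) 607.9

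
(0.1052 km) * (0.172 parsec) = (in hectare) 5.583e+13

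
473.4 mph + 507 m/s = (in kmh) 2587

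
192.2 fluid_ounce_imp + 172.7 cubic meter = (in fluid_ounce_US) 5.84e+06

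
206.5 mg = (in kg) 0.0002065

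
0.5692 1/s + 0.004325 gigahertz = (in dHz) 4.325e+07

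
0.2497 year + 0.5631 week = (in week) 13.58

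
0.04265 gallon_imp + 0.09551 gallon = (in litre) 0.5554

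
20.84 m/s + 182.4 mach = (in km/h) 2.237e+05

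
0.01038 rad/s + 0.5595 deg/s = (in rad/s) 0.02015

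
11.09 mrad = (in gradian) 0.706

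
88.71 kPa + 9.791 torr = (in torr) 675.2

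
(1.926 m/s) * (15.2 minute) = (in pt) 4.979e+06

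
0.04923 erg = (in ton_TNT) 1.177e-18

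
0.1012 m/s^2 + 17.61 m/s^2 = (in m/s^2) 17.71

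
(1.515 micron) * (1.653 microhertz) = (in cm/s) 2.504e-10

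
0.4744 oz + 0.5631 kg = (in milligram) 5.765e+05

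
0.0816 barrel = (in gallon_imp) 2.854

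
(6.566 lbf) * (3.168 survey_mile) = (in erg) 1.489e+12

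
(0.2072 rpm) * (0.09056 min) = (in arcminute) 405.3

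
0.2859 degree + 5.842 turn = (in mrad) 3.671e+04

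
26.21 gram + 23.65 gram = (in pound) 0.1099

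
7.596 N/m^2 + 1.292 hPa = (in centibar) 0.1368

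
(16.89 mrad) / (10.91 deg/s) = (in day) 1.027e-06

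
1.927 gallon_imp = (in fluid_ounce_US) 296.2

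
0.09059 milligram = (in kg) 9.059e-08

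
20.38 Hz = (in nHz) 2.038e+10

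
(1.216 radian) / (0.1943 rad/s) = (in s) 6.258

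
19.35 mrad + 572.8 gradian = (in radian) 9.017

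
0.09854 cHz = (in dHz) 0.009854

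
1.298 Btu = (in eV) 8.548e+21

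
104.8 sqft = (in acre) 0.002406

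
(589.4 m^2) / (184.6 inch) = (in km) 0.1257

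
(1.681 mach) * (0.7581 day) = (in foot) 1.23e+08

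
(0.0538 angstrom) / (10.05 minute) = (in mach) 2.62e-17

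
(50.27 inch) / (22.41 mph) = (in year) 4.042e-09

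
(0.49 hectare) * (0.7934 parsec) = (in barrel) 7.545e+20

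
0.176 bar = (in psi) 2.553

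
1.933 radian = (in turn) 0.3076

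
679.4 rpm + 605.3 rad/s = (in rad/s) 676.4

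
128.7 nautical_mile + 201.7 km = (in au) 2.942e-06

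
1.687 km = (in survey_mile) 1.048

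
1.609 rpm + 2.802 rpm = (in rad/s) 0.4619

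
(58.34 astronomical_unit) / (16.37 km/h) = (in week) 3.173e+06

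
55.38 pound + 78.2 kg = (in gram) 1.033e+05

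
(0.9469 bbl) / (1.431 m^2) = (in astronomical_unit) 7.032e-13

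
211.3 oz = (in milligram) 5.99e+06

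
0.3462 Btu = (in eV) 2.28e+21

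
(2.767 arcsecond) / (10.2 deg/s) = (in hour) 2.093e-08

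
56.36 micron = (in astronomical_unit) 3.767e-16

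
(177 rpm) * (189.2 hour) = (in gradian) 8.037e+08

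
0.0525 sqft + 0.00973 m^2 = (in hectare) 1.461e-06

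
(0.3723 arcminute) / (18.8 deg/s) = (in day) 3.82e-09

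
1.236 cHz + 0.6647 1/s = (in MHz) 6.771e-07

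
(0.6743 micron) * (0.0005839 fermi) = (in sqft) 4.238e-24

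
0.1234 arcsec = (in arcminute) 0.002057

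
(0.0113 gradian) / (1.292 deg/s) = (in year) 2.496e-10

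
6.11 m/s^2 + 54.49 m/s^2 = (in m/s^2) 60.6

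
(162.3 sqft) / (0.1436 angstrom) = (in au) 7.019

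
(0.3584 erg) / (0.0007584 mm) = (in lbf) 0.01062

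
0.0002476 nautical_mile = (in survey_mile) 0.0002849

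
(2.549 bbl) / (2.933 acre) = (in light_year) 3.609e-21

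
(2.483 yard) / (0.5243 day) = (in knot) 9.743e-05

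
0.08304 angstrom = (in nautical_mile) 4.484e-15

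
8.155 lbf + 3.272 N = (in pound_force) 8.891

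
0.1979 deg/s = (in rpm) 0.03298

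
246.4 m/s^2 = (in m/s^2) 246.4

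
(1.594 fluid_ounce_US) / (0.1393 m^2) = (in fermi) 3.384e+11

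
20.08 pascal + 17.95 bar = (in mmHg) 1.346e+04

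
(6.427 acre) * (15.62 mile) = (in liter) 6.538e+11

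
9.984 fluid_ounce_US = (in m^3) 0.0002953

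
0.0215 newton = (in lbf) 0.004833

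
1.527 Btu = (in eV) 1.006e+22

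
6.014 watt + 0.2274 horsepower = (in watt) 175.6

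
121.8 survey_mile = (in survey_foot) 6.431e+05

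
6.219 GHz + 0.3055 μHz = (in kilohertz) 6.219e+06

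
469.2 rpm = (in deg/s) 2815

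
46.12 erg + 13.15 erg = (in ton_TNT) 1.417e-15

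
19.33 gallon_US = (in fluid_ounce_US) 2474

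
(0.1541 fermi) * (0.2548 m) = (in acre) 9.703e-21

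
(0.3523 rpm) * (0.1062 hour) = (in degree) 808.1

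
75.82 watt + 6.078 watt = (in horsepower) 0.1098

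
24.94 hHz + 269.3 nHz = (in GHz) 2.494e-06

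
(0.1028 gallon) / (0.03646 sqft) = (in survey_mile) 7.139e-05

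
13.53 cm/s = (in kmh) 0.4871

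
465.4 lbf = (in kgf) 211.1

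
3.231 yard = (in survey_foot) 9.693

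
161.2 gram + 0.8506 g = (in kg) 0.1621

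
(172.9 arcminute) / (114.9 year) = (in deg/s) 7.953e-10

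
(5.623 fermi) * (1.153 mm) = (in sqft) 6.979e-17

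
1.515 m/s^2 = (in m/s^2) 1.515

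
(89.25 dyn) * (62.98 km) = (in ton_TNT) 1.343e-08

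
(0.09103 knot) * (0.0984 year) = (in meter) 1.453e+05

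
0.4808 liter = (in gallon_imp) 0.1058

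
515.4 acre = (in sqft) 2.245e+07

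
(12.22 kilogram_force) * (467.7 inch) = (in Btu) 1.349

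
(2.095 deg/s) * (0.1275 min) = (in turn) 0.04452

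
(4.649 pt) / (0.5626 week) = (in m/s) 4.82e-09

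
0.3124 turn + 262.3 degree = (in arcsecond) 1.349e+06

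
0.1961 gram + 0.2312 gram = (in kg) 0.0004273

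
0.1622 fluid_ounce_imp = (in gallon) 0.001217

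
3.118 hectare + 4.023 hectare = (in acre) 17.65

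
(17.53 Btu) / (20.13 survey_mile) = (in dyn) 5.709e+04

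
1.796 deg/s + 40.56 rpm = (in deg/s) 245.2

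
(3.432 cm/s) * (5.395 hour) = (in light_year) 7.046e-14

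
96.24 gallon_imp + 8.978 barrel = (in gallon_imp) 410.2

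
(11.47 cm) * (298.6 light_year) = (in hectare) 3.24e+13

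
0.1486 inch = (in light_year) 3.99e-19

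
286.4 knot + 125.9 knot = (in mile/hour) 474.5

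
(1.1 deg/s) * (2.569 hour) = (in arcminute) 6.104e+05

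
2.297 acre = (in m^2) 9296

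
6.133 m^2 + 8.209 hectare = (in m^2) 8.21e+04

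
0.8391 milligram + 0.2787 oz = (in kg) 0.007902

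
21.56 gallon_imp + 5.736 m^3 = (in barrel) 36.69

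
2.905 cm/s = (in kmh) 0.1046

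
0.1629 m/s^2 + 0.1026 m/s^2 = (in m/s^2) 0.2655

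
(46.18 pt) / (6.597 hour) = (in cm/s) 6.86e-05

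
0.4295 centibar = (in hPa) 4.295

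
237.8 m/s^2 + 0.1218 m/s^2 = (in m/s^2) 237.9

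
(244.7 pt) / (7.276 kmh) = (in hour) 1.186e-05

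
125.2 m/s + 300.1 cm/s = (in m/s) 128.2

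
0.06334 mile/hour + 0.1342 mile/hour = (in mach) 0.0002593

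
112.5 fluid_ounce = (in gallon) 0.8789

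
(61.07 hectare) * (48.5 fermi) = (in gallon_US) 7.824e-06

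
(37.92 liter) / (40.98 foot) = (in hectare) 3.036e-07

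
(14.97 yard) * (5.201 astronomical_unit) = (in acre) 2.632e+09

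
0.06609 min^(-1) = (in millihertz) 1.101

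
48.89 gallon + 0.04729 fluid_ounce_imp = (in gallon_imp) 40.71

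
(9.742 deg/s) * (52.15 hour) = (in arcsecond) 6.584e+09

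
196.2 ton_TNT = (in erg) 8.209e+18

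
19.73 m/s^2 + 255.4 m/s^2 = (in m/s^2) 275.1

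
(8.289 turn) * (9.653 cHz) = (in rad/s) 5.027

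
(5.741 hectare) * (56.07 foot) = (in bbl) 6.171e+06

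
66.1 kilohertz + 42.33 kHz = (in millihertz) 1.084e+08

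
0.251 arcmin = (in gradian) 0.004648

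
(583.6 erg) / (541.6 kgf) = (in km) 1.099e-11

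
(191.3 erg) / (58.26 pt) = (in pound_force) 0.0002092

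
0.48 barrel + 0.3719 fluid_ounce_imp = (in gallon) 20.16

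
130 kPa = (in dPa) 1.3e+06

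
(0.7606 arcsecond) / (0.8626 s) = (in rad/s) 4.275e-06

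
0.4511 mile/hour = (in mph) 0.4511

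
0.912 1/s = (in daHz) 0.0912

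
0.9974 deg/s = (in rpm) 0.1662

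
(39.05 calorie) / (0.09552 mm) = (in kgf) 1.744e+05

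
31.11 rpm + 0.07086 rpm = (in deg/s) 187.1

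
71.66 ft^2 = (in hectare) 0.0006657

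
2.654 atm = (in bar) 2.689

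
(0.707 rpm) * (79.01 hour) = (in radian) 2.106e+04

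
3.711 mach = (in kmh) 4549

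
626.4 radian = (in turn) 99.69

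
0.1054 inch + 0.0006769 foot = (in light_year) 3.048e-19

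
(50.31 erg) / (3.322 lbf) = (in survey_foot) 1.117e-06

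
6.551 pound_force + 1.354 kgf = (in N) 42.42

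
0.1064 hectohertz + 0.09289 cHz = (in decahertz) 1.064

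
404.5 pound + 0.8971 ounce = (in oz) 6473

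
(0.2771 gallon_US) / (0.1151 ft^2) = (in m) 0.09809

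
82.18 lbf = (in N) 365.6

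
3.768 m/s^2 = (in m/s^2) 3.768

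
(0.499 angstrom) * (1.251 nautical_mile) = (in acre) 2.857e-11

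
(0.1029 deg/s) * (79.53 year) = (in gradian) 2.868e+08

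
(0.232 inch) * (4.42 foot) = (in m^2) 0.007939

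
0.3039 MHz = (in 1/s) 3.039e+05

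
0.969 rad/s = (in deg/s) 55.52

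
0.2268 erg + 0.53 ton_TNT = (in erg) 2.218e+16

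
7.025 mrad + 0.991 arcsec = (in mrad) 7.03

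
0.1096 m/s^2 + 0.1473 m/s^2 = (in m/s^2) 0.2569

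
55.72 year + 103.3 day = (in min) 2.944e+07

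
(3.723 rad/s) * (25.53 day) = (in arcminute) 2.823e+10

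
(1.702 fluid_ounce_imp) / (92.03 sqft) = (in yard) 6.186e-06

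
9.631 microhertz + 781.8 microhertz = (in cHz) 0.07914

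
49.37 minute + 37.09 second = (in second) 2999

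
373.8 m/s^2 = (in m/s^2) 373.8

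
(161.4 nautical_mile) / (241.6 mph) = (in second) 2768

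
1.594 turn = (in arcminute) 3.443e+04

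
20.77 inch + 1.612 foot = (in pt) 2888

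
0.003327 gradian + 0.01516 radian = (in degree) 0.8716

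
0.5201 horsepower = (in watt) 387.8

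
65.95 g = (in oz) 2.326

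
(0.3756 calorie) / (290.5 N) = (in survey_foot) 0.01775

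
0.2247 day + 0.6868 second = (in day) 0.2247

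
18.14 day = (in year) 0.0497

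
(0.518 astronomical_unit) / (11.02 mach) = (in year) 0.6549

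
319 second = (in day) 0.003692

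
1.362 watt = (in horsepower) 0.001826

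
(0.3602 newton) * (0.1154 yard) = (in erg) 3.801e+05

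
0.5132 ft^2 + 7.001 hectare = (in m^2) 7.001e+04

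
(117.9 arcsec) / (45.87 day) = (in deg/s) 8.264e-09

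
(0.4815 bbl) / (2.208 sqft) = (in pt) 1058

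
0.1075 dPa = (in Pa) 0.01075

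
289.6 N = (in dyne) 2.896e+07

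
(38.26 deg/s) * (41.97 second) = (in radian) 28.03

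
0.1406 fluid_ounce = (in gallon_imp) 0.0009146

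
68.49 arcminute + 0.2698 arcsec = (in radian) 0.01992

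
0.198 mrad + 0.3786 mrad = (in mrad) 0.5766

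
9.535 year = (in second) 3.007e+08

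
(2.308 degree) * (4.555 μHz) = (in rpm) 1.752e-06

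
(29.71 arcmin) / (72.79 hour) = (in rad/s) 3.298e-08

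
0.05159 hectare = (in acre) 0.1275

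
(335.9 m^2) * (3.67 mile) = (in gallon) 5.241e+08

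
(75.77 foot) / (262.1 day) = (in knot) 1.982e-06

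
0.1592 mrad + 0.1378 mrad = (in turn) 4.727e-05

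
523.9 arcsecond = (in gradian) 0.1617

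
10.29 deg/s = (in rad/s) 0.1796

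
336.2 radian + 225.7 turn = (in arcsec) 3.619e+08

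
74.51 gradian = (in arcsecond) 2.414e+05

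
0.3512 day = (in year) 0.0009622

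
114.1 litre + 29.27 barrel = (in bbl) 29.99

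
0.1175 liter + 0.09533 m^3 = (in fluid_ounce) 3227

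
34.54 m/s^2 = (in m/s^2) 34.54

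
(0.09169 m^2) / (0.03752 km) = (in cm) 0.2444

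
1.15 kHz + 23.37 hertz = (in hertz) 1173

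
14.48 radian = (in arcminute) 4.978e+04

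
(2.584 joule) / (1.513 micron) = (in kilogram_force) 1.742e+05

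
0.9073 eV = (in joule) 1.454e-19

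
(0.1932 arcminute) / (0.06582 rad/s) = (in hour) 2.372e-07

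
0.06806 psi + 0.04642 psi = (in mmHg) 5.92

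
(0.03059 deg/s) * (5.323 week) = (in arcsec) 3.545e+08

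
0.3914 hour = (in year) 4.468e-05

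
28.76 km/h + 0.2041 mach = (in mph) 173.3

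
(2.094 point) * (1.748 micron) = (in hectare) 1.291e-13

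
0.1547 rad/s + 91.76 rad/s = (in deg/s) 5266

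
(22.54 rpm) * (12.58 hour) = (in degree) 6.125e+06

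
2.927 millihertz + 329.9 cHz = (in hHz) 0.03302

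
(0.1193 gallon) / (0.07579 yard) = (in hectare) 6.516e-07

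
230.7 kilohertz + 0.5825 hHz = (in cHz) 2.308e+07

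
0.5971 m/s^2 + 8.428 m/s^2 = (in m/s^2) 9.025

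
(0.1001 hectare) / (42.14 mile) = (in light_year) 1.56e-18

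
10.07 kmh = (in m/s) 2.797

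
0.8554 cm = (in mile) 5.315e-06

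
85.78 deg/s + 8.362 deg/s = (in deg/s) 94.14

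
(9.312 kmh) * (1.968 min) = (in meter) 305.4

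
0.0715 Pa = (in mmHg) 0.0005363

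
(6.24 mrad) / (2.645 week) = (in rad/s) 3.901e-09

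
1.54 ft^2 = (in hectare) 1.431e-05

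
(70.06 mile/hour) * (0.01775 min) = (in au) 2.23e-10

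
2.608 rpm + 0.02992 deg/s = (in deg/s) 15.68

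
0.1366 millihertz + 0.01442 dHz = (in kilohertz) 1.579e-06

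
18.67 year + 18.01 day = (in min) 9.839e+06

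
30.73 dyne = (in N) 0.0003073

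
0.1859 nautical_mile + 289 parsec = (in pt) 2.528e+22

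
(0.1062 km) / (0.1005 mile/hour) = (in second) 2364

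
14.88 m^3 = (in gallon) 3931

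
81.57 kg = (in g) 8.157e+04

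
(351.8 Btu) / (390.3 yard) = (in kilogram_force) 106.1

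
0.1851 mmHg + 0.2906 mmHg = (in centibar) 0.06342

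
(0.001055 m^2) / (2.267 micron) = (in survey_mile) 0.2892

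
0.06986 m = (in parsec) 2.264e-18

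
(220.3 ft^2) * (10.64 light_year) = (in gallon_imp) 4.532e+20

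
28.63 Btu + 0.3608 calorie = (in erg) 3.021e+11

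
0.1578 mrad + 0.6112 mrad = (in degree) 0.04406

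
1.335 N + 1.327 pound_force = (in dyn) 7.238e+05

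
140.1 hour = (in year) 0.01599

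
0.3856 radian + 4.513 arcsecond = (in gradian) 24.55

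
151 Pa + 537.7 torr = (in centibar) 71.84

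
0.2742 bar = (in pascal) 2.742e+04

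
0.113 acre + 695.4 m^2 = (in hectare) 0.1153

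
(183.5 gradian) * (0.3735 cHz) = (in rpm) 0.1028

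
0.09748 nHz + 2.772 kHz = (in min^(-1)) 1.663e+05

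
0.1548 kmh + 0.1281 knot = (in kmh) 0.392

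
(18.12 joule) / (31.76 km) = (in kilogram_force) 5.818e-05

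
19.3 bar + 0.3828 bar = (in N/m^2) 1.968e+06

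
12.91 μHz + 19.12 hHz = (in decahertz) 191.2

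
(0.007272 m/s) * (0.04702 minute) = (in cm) 2.052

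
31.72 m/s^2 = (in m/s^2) 31.72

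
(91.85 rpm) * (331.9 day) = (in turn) 4.39e+07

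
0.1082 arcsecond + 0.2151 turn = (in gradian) 86.04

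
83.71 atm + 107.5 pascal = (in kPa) 8482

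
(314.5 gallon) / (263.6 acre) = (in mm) 0.001116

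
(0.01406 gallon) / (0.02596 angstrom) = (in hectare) 2050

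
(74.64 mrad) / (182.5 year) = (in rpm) 1.238e-10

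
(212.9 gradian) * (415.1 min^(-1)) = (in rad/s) 23.14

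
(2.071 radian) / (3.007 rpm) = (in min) 0.1096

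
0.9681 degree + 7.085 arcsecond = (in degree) 0.9701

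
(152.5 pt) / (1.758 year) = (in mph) 2.171e-09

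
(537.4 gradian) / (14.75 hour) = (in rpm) 0.001518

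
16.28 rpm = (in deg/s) 97.68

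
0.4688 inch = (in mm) 11.91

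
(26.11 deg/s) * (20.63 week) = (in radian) 5.686e+06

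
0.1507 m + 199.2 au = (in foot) 9.777e+13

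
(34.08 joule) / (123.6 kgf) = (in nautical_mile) 1.518e-05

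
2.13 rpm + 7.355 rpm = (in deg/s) 56.91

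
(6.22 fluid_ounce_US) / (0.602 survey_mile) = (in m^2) 1.899e-07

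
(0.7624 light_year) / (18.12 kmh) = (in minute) 2.388e+13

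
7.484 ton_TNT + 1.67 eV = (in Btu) 2.968e+07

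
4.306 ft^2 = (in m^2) 0.4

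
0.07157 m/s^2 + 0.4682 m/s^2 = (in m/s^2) 0.5398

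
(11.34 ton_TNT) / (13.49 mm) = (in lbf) 7.907e+11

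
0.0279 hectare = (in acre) 0.06894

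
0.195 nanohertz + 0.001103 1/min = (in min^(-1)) 0.001103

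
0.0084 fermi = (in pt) 2.381e-14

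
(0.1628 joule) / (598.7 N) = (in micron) 271.9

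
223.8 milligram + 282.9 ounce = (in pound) 17.68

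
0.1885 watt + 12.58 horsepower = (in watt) 9381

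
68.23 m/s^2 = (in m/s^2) 68.23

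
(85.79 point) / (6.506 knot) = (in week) 1.495e-08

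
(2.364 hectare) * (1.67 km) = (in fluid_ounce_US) 1.335e+12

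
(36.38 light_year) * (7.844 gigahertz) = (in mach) 7.929e+24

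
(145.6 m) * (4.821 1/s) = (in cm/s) 7.019e+04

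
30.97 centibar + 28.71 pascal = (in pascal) 3.1e+04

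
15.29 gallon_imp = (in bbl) 0.4372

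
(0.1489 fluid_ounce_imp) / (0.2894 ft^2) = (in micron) 157.4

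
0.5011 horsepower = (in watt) 373.7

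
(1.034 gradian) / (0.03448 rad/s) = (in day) 5.452e-06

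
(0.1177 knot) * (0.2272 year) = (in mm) 4.338e+08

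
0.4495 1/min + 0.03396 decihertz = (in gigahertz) 1.089e-11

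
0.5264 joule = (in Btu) 0.0004989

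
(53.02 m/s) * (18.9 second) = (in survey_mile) 0.6227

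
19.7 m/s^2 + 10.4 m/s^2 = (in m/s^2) 30.1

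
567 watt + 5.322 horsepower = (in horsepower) 6.082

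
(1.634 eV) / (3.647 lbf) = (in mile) 1.003e-23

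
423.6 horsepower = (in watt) 3.159e+05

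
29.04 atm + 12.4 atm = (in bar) 41.99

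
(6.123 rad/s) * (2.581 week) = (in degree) 5.476e+08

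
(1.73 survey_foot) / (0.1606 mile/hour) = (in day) 8.501e-05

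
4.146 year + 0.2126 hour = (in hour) 3.632e+04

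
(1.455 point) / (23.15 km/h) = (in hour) 2.217e-08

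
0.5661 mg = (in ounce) 1.997e-05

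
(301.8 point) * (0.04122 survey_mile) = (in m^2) 7.063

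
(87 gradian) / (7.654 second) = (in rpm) 1.705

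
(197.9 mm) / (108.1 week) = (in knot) 5.884e-09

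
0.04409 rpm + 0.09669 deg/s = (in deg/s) 0.3612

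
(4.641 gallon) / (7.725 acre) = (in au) 3.756e-18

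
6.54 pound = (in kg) 2.966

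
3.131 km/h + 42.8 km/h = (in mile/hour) 28.54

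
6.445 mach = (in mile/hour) 4909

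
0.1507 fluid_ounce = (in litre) 0.004457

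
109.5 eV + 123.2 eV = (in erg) 3.728e-10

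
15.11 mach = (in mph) 1.151e+04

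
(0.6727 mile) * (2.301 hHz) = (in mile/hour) 5.572e+05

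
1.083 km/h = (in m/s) 0.3008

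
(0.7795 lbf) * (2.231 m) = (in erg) 7.736e+07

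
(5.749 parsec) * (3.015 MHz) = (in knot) 1.04e+24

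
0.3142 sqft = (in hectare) 2.919e-06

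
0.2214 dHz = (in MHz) 2.214e-08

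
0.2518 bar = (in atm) 0.2485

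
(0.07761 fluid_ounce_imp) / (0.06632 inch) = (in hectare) 1.309e-07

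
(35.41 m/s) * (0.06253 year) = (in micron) 6.983e+13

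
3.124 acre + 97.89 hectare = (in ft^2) 1.067e+07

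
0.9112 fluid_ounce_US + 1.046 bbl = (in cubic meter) 0.1663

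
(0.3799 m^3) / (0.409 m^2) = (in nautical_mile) 0.0005015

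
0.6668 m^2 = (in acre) 0.0001648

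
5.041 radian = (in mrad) 5041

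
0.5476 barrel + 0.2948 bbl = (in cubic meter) 0.1339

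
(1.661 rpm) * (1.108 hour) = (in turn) 110.4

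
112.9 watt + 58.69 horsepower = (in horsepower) 58.84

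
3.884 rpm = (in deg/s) 23.3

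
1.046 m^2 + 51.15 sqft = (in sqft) 62.41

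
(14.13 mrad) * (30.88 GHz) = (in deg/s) 2.5e+10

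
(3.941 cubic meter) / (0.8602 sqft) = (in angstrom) 4.931e+11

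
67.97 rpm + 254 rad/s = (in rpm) 2493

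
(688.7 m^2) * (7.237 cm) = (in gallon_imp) 1.096e+04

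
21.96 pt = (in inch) 0.305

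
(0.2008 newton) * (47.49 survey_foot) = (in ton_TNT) 6.947e-10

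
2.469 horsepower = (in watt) 1841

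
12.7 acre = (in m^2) 5.14e+04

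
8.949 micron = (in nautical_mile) 4.832e-09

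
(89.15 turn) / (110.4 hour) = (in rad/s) 0.001409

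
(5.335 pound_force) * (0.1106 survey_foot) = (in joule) 0.8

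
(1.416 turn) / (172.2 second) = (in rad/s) 0.05167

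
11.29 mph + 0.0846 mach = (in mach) 0.09942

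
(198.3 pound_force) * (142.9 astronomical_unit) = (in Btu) 1.787e+13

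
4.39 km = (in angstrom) 4.39e+13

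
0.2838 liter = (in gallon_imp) 0.06243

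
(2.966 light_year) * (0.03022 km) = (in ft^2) 9.128e+18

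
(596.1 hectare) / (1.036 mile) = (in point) 1.013e+07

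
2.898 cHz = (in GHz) 2.898e-11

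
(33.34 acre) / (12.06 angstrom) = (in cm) 1.119e+16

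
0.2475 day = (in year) 0.0006781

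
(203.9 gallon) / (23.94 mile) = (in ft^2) 0.0002156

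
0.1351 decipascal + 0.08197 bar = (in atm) 0.0809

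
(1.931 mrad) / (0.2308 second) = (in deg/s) 0.4794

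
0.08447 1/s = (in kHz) 8.447e-05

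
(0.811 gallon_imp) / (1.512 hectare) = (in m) 2.438e-07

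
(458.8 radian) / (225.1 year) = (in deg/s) 3.703e-06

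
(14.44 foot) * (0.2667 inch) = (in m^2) 0.02982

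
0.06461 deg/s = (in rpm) 0.01077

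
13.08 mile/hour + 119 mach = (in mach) 119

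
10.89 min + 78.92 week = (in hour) 1.326e+04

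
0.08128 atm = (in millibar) 82.36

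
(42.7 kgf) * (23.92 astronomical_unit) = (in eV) 9.352e+33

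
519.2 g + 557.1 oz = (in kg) 16.31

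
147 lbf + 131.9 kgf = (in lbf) 437.8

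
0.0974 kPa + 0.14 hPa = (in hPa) 1.114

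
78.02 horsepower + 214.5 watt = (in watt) 5.839e+04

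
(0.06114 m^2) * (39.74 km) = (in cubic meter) 2430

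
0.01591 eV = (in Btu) 2.416e-24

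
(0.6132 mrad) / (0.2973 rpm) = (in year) 6.246e-10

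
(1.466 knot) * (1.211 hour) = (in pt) 9.32e+06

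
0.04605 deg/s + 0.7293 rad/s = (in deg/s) 41.83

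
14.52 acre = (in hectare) 5.876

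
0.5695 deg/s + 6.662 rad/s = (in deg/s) 382.3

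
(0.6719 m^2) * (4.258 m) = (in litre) 2861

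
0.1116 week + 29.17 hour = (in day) 1.997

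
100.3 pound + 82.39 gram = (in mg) 4.558e+07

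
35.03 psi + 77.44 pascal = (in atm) 2.384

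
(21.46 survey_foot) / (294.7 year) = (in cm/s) 7.038e-08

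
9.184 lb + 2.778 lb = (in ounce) 191.4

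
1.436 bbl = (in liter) 228.3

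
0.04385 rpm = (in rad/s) 0.004592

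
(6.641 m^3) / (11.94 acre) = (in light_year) 1.453e-20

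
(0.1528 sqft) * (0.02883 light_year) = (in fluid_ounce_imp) 1.363e+17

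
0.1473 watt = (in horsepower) 0.0001975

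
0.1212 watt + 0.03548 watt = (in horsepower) 0.0002101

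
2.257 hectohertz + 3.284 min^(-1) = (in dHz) 2258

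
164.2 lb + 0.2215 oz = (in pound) 164.2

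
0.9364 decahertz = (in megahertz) 9.364e-06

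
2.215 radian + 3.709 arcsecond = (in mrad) 2215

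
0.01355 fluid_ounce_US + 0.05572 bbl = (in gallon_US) 2.34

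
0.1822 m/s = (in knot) 0.3542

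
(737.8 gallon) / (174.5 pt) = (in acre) 0.01121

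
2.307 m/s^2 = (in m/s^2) 2.307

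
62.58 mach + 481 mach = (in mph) 4.14e+05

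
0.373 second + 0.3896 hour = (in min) 23.38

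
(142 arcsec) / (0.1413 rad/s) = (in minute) 8.12e-05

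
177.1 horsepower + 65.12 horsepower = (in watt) 1.806e+05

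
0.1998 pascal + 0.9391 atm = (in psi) 13.8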